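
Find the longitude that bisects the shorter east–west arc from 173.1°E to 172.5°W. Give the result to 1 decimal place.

Signed shortest Δλ from +173.1° to -172.5° is +14.4°.
Midpoint longitude = +173.1° + (+14.4°)/2 = +173.1° + 7.2° = +180.3°.
Normalise into (−180°, 180°]: -179.7°.
(The naïve average (+173.1 + -172.5)/2 = 0.3° is on the wrong side of the globe.)

179.7°W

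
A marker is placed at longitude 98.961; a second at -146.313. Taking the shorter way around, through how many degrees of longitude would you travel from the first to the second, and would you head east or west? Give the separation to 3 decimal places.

Raw difference: -146.313 − 98.961 = -245.274°.
Normalise into (−180°, 180°]: -245.274° + 360° = 114.726°.
Positive ⇒ the second point lies to the east; separation 114.726°.

114.726° east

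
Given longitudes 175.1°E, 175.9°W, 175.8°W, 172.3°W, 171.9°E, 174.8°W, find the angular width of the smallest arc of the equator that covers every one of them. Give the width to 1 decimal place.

Sort the longitudes: -175.9°, -175.8°, -174.8°, -172.3°, +171.9°, +175.1°.
Eastward gaps between consecutive values (wrapping around): 0.1°, 1.0°, 2.5°, 344.2°, 3.2°, 9.0°.
Largest gap = 344.2° ⇒ minimal covering band is its complement: 360° − 344.2° = 15.8°.
Band runs from +171.9° eastward to -172.3°, crossing the antimeridian.

15.8°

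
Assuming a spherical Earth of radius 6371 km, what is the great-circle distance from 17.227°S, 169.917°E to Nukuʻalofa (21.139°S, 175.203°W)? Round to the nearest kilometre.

1621 km

Δλ = -175.203 − 169.917 = -345.120°; wrapped into (−180°, 180°]: 14.880°.
Δφ = -21.139 − -17.227 = -3.912°.
a = sin²(Δφ/2) + cos φ₁ · cos φ₂ · sin²(Δλ/2) = 0.016102.
c = 2·atan2(√a, √(1−a)) = 0.25448 rad → d = 6371·c ≈ 1621.26 km.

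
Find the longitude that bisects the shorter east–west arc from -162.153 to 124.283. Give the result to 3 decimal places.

Signed shortest Δλ from -162.153° to +124.283° is -73.564°.
Midpoint longitude = -162.153° + (-73.564°)/2 = -162.153° − 36.782° = -198.935°.
Normalise into (−180°, 180°]: +161.065°.
(The naïve average (-162.153 + +124.283)/2 = -18.935° is on the wrong side of the globe.)

+161.065°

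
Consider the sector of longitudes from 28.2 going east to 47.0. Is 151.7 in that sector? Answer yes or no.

No

Band width going east from +28.2° to +47.0°: ((47.0 − 28.2) mod 360) = 18.8°.
Offset of +151.7° east of the west edge: ((151.7 − 28.2) mod 360) = 123.5°.
123.5° > 18.8° ⇒ outside.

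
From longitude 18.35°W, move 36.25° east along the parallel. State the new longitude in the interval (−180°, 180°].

Start at -18.35°; shift +36.25° → +17.90°.
+17.90° already lies in (−180°, 180°].

17.90°E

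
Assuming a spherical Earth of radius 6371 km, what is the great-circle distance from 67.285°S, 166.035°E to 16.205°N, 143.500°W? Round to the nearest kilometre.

Δλ = -143.500 − 166.035 = -309.535°; wrapped into (−180°, 180°]: 50.465°.
Δφ = 16.205 − -67.285 = 83.490°.
a = sin²(Δφ/2) + cos φ₁ · cos φ₂ · sin²(Δλ/2) = 0.510696.
c = 2·atan2(√a, √(1−a)) = 1.59219 rad → d = 6371·c ≈ 10143.85 km.

10144 km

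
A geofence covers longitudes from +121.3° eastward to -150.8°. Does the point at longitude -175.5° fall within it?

Yes

Band width going east from +121.3° to -150.8°: ((-150.8 − 121.3) mod 360) = 87.9°.
Offset of -175.5° east of the west edge: ((-175.5 − 121.3) mod 360) = 63.2°.
63.2° ≤ 87.9° ⇒ inside.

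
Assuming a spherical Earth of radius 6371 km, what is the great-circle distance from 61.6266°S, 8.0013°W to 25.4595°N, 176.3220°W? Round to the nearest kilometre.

15899 km

Δλ = -176.3220 − -8.0013 = -168.3207°.
Δφ = 25.4595 − -61.6266 = 87.0861°.
a = sin²(Δφ/2) + cos φ₁ · cos φ₂ · sin²(Δλ/2) = 0.899208.
c = 2·atan2(√a, √(1−a)) = 2.49546 rad → d = 6371·c ≈ 15898.55 km.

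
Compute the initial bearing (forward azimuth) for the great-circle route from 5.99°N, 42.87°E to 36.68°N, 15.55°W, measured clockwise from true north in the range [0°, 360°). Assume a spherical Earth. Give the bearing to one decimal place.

308.8°

Δλ = -15.55 − 42.87 = -58.42°.
θ = atan2( sin Δλ · cos φ₂ , cos φ₁ · sin φ₂ − sin φ₁ · cos φ₂ · cos Δλ )
  = atan2(-0.68322, 0.55026) = -51.152° → normalised to [0°, 360°): 308.848°.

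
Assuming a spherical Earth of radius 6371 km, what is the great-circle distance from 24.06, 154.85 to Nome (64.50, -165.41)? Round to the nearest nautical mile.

2877 nmi

Δλ = -165.41 − 154.85 = -320.26°; wrapped into (−180°, 180°]: 39.74°.
Δφ = 64.50 − 24.06 = 40.44°.
a = sin²(Δφ/2) + cos φ₁ · cos φ₂ · sin²(Δλ/2) = 0.164870.
c = 2·atan2(√a, √(1−a)) = 0.83624 rad → d = 6371·c ≈ 5327.67 km ≈ 2876.71 nmi.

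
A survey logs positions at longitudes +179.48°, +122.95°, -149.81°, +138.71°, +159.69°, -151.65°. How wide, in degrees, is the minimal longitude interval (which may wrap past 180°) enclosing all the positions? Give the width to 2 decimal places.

87.24°

Sort the longitudes: -151.65°, -149.81°, +122.95°, +138.71°, +159.69°, +179.48°.
Eastward gaps between consecutive values (wrapping around): 1.84°, 272.76°, 15.76°, 20.98°, 19.79°, 28.87°.
Largest gap = 272.76° ⇒ minimal covering band is its complement: 360° − 272.76° = 87.24°.
Band runs from +122.95° eastward to -149.81°, crossing the antimeridian.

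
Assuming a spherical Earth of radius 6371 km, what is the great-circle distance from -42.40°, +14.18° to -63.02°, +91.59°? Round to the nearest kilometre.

Δλ = 91.59 − 14.18 = 77.41°.
Δφ = -63.02 − -42.40 = -20.62°.
a = sin²(Δφ/2) + cos φ₁ · cos φ₂ · sin²(Δλ/2) = 0.163030.
c = 2·atan2(√a, √(1−a)) = 0.83127 rad → d = 6371·c ≈ 5296.00 km.

5296 km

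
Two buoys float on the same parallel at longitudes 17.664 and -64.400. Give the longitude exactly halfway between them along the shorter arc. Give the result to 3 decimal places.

Signed shortest Δλ from +17.664° to -64.400° is -82.064°.
Midpoint longitude = +17.664° + (-82.064°)/2 = +17.664° − 41.032° = -23.368°.

-23.368°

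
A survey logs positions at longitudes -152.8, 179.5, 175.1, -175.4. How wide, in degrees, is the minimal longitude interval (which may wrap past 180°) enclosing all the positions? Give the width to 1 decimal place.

Sort the longitudes: -175.4°, -152.8°, +175.1°, +179.5°.
Eastward gaps between consecutive values (wrapping around): 22.6°, 327.9°, 4.4°, 5.1°.
Largest gap = 327.9° ⇒ minimal covering band is its complement: 360° − 327.9° = 32.1°.
Band runs from +175.1° eastward to -152.8°, crossing the antimeridian.

32.1°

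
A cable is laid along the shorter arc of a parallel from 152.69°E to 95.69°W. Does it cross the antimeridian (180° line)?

Naïve |-95.69 − 152.69| = 248.38° > 180°, so the shorter arc goes the other way round — across 180°.
Signed shortest Δλ = ((-95.69 − 152.69 + 180) mod 360) − 180 = 111.62°.
Going east by 111.62° from +152.69° passes through 180° before reaching -95.69°.

Yes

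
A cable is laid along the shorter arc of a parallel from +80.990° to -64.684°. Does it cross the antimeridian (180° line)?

Signed shortest Δλ = ((-64.684 − 80.990 + 180) mod 360) − 180 = -145.674°.
Going west by 145.674° from +80.990° reaches -64.684° without touching 180°.

No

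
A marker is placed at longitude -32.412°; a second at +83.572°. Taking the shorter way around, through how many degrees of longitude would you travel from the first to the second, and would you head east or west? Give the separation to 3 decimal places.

115.984° east

Raw difference: 83.572 − -32.412 = 115.984°.
Normalise into (−180°, 180°]: 115.984° stays 115.984°.
Positive ⇒ the second point lies to the east; separation 115.984°.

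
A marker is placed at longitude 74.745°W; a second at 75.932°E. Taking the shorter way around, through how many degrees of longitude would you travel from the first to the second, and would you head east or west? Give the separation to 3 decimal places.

150.677° east

Raw difference: 75.932 − -74.745 = 150.677°.
Normalise into (−180°, 180°]: 150.677° stays 150.677°.
Positive ⇒ the second point lies to the east; separation 150.677°.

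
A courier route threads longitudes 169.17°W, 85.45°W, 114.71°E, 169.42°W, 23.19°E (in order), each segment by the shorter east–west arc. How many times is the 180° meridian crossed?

3

Leg 1: -169.17° → -85.45°, shortest Δλ = 83.72° (east) — does not cross 180°.
Leg 2: -85.45° → +114.71°, shortest Δλ = -159.84° (west) — crosses 180°.
Leg 3: +114.71° → -169.42°, shortest Δλ = 75.87° (east) — crosses 180°.
Leg 4: -169.42° → +23.19°, shortest Δλ = -167.39° (west) — crosses 180°.
Total crossings: 3.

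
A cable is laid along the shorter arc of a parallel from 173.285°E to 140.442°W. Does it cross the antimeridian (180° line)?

Naïve |-140.442 − 173.285| = 313.727° > 180°, so the shorter arc goes the other way round — across 180°.
Signed shortest Δλ = ((-140.442 − 173.285 + 180) mod 360) − 180 = 46.273°.
Going east by 46.273° from +173.285° passes through 180° before reaching -140.442°.

Yes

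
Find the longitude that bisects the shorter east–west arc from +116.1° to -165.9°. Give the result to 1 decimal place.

Signed shortest Δλ from +116.1° to -165.9° is +78.0°.
Midpoint longitude = +116.1° + (+78.0°)/2 = +116.1° + 39.0° = +155.1°.
(The naïve average (+116.1 + -165.9)/2 = -24.9° is on the wrong side of the globe.)

+155.1°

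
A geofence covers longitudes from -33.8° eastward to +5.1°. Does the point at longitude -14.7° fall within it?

Yes

Band width going east from -33.8° to +5.1°: ((5.1 − -33.8) mod 360) = 38.9°.
Offset of -14.7° east of the west edge: ((-14.7 − -33.8) mod 360) = 19.1°.
19.1° ≤ 38.9° ⇒ inside.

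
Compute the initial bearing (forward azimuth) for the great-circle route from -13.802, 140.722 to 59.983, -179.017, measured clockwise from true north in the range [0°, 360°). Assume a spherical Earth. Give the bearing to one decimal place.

Δλ = -179.017 − 140.722 = -319.739°; wrapped into (−180°, 180°]: 40.261°.
θ = atan2( sin Δλ · cos φ₂ , cos φ₁ · sin φ₂ − sin φ₁ · cos φ₂ · cos Δλ )
  = atan2(0.32330, 0.93195) = 19.132° → normalised to [0°, 360°): 19.132°.

19.1°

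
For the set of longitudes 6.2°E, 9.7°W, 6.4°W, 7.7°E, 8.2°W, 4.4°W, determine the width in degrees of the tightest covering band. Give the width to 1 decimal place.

Sort the longitudes: -9.7°, -8.2°, -6.4°, -4.4°, +6.2°, +7.7°.
Eastward gaps between consecutive values (wrapping around): 1.5°, 1.8°, 2.0°, 10.6°, 1.5°, 342.6°.
Largest gap = 342.6° ⇒ minimal covering band is its complement: 360° − 342.6° = 17.4°.
Band runs from -9.7° eastward to +7.7°.

17.4°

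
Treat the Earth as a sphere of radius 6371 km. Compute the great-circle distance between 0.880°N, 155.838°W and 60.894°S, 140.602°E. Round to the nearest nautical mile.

4700 nmi

Δλ = 140.602 − -155.838 = 296.440°; wrapped into (−180°, 180°]: -63.560°.
Δφ = -60.894 − 0.880 = -61.774°.
a = sin²(Δφ/2) + cos φ₁ · cos φ₂ · sin²(Δλ/2) = 0.398429.
c = 2·atan2(√a, √(1−a)) = 1.36623 rad → d = 6371·c ≈ 8704.25 km ≈ 4699.92 nmi.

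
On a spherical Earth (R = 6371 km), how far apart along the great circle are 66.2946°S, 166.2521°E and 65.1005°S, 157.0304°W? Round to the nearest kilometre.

1661 km

Δλ = -157.0304 − 166.2521 = -323.2825°; wrapped into (−180°, 180°]: 36.7175°.
Δφ = -65.1005 − -66.2946 = 1.1941°.
a = sin²(Δφ/2) + cos φ₁ · cos φ₂ · sin²(Δλ/2) = 0.016901.
c = 2·atan2(√a, √(1−a)) = 0.26074 rad → d = 6371·c ≈ 1661.19 km.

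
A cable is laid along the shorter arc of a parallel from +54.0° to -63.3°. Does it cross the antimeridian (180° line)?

No

Signed shortest Δλ = ((-63.3 − 54.0 + 180) mod 360) − 180 = -117.3°.
Going west by 117.3° from +54.0° reaches -63.3° without touching 180°.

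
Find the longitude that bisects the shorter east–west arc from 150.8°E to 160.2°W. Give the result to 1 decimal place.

Signed shortest Δλ from +150.8° to -160.2° is +49.0°.
Midpoint longitude = +150.8° + (+49.0°)/2 = +150.8° + 24.5° = +175.3°.
(The naïve average (+150.8 + -160.2)/2 = -4.7° is on the wrong side of the globe.)

175.3°E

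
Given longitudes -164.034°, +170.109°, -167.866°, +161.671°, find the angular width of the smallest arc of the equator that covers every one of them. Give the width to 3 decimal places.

Sort the longitudes: -167.866°, -164.034°, +161.671°, +170.109°.
Eastward gaps between consecutive values (wrapping around): 3.832°, 325.705°, 8.438°, 22.025°.
Largest gap = 325.705° ⇒ minimal covering band is its complement: 360° − 325.705° = 34.295°.
Band runs from +161.671° eastward to -164.034°, crossing the antimeridian.

34.295°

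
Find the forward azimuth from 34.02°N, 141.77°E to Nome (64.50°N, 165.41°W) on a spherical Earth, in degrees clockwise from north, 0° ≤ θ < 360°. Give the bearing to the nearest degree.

30°

Δλ = -165.41 − 141.77 = -307.18°; wrapped into (−180°, 180°]: 52.82°.
θ = atan2( sin Δλ · cos φ₂ , cos φ₁ · sin φ₂ − sin φ₁ · cos φ₂ · cos Δλ )
  = atan2(0.34301, 0.60254) = 29.651° → normalised to [0°, 360°): 29.651°.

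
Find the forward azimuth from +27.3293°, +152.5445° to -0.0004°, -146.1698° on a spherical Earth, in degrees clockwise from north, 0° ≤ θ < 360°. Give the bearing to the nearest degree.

104°

Δλ = -146.1698 − 152.5445 = -298.7143°; wrapped into (−180°, 180°]: 61.2857°.
θ = atan2( sin Δλ · cos φ₂ , cos φ₁ · sin φ₂ − sin φ₁ · cos φ₂ · cos Δλ )
  = atan2(0.87703, -0.22058) = 104.118° → normalised to [0°, 360°): 104.118°.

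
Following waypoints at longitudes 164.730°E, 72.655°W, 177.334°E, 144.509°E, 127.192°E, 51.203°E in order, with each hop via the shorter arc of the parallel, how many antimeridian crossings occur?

Leg 1: +164.730° → -72.655°, shortest Δλ = 122.615° (east) — crosses 180°.
Leg 2: -72.655° → +177.334°, shortest Δλ = -110.011° (west) — crosses 180°.
Leg 3: +177.334° → +144.509°, shortest Δλ = -32.825° (west) — does not cross 180°.
Leg 4: +144.509° → +127.192°, shortest Δλ = -17.317° (west) — does not cross 180°.
Leg 5: +127.192° → +51.203°, shortest Δλ = -75.989° (west) — does not cross 180°.
Total crossings: 2.

2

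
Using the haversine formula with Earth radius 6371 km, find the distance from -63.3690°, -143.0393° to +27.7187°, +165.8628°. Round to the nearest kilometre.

11074 km

Δλ = 165.8628 − -143.0393 = 308.9021°; wrapped into (−180°, 180°]: -51.0979°.
Δφ = 27.7187 − -63.3690 = 91.0877°.
a = sin²(Δφ/2) + cos φ₁ · cos φ₂ · sin²(Δλ/2) = 0.583298.
c = 2·atan2(√a, √(1−a)) = 1.73817 rad → d = 6371·c ≈ 11073.90 km.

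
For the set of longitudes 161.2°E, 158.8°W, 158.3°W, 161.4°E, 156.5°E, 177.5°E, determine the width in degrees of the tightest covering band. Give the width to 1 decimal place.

Sort the longitudes: -158.8°, -158.3°, +156.5°, +161.2°, +161.4°, +177.5°.
Eastward gaps between consecutive values (wrapping around): 0.5°, 314.8°, 4.7°, 0.2°, 16.1°, 23.7°.
Largest gap = 314.8° ⇒ minimal covering band is its complement: 360° − 314.8° = 45.2°.
Band runs from +156.5° eastward to -158.3°, crossing the antimeridian.

45.2°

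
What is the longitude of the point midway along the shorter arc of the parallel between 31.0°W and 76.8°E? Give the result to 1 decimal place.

22.9°E

Signed shortest Δλ from -31.0° to +76.8° is +107.8°.
Midpoint longitude = -31.0° + (+107.8°)/2 = -31.0° + 53.9° = +22.9°.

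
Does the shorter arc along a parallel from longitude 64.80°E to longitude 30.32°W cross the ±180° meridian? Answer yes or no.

No

Signed shortest Δλ = ((-30.32 − 64.80 + 180) mod 360) − 180 = -95.12°.
Going west by 95.12° from +64.80° reaches -30.32° without touching 180°.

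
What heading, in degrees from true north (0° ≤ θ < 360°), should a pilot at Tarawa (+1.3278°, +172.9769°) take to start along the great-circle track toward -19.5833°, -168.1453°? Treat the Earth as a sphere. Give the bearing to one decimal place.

139.4°

Δλ = -168.1453 − 172.9769 = -341.1222°; wrapped into (−180°, 180°]: 18.8778°.
θ = atan2( sin Δλ · cos φ₂ , cos φ₁ · sin φ₂ − sin φ₁ · cos φ₂ · cos Δλ )
  = atan2(0.30484, -0.35574) = 139.407° → normalised to [0°, 360°): 139.407°.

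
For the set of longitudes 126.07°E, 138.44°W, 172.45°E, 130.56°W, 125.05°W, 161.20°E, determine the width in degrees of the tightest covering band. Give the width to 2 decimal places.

108.88°

Sort the longitudes: -138.44°, -130.56°, -125.05°, +126.07°, +161.20°, +172.45°.
Eastward gaps between consecutive values (wrapping around): 7.88°, 5.51°, 251.12°, 35.13°, 11.25°, 49.11°.
Largest gap = 251.12° ⇒ minimal covering band is its complement: 360° − 251.12° = 108.88°.
Band runs from +126.07° eastward to -125.05°, crossing the antimeridian.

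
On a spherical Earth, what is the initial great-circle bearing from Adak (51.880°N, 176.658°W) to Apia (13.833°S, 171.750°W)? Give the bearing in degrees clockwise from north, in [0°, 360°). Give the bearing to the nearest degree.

Δλ = -171.750 − -176.658 = 4.908°.
θ = atan2( sin Δλ · cos φ₂ , cos φ₁ · sin φ₂ − sin φ₁ · cos φ₂ · cos Δλ )
  = atan2(0.08307, -0.90870) = 174.776° → normalised to [0°, 360°): 174.776°.

175°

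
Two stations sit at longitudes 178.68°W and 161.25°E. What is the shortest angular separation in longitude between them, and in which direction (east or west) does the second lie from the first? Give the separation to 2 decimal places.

Raw difference: 161.25 − -178.68 = 339.93°.
Normalise into (−180°, 180°]: 339.93° − 360° = -20.07°.
Negative ⇒ the second point lies to the west; separation 20.07°.

20.07° west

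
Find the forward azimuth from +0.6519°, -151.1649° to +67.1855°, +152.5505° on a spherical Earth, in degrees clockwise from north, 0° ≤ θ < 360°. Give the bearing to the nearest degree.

Δλ = 152.5505 − -151.1649 = 303.7154°; wrapped into (−180°, 180°]: -56.2846°.
θ = atan2( sin Δλ · cos φ₂ , cos φ₁ · sin φ₂ − sin φ₁ · cos φ₂ · cos Δλ )
  = atan2(-0.32253, 0.91926) = -19.334° → normalised to [0°, 360°): 340.666°.

341°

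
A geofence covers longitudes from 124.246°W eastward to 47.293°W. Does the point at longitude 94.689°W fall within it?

Band width going east from -124.246° to -47.293°: ((-47.293 − -124.246) mod 360) = 76.953°.
Offset of -94.689° east of the west edge: ((-94.689 − -124.246) mod 360) = 29.557°.
29.557° ≤ 76.953° ⇒ inside.

Yes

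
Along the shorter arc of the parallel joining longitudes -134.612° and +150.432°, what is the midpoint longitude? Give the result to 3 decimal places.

-172.090°

Signed shortest Δλ from -134.612° to +150.432° is -74.956°.
Midpoint longitude = -134.612° + (-74.956°)/2 = -134.612° − 37.478° = -172.090°.
(The naïve average (-134.612 + +150.432)/2 = 7.91° is on the wrong side of the globe.)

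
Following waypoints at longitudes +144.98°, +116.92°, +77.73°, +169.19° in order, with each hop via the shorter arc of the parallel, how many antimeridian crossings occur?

0

Leg 1: +144.98° → +116.92°, shortest Δλ = -28.06° (west) — does not cross 180°.
Leg 2: +116.92° → +77.73°, shortest Δλ = -39.19° (west) — does not cross 180°.
Leg 3: +77.73° → +169.19°, shortest Δλ = 91.46° (east) — does not cross 180°.
Total crossings: 0.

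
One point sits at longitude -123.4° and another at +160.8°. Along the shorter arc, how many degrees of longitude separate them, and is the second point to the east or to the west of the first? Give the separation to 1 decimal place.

Raw difference: 160.8 − -123.4 = 284.2°.
Normalise into (−180°, 180°]: 284.2° − 360° = -75.8°.
Negative ⇒ the second point lies to the west; separation 75.8°.

75.8° west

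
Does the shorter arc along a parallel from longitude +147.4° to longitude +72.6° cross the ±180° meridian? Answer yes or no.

Signed shortest Δλ = ((72.6 − 147.4 + 180) mod 360) − 180 = -74.8°.
Going west by 74.8° from +147.4° reaches +72.6° without touching 180°.

No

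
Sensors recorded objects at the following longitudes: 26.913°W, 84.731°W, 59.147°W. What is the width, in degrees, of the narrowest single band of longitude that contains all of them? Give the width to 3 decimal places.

Sort the longitudes: -84.731°, -59.147°, -26.913°.
Eastward gaps between consecutive values (wrapping around): 25.584°, 32.234°, 302.182°.
Largest gap = 302.182° ⇒ minimal covering band is its complement: 360° − 302.182° = 57.818°.
Band runs from -84.731° eastward to -26.913°.

57.818°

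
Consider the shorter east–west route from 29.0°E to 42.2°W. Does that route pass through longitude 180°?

No

Signed shortest Δλ = ((-42.2 − 29.0 + 180) mod 360) − 180 = -71.2°.
Going west by 71.2° from +29.0° reaches -42.2° without touching 180°.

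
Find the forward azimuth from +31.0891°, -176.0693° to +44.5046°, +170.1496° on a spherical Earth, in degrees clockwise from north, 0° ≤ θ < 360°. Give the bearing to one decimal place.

Δλ = 170.1496 − -176.0693 = 346.2189°; wrapped into (−180°, 180°]: -13.7811°.
θ = atan2( sin Δλ · cos φ₂ , cos φ₁ · sin φ₂ − sin φ₁ · cos φ₂ · cos Δλ )
  = atan2(-0.16989, 0.24261) = -35.002° → normalised to [0°, 360°): 324.998°.

325.0°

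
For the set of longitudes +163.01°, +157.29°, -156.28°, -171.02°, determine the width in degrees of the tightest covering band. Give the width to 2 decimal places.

46.43°

Sort the longitudes: -171.02°, -156.28°, +157.29°, +163.01°.
Eastward gaps between consecutive values (wrapping around): 14.74°, 313.57°, 5.72°, 25.97°.
Largest gap = 313.57° ⇒ minimal covering band is its complement: 360° − 313.57° = 46.43°.
Band runs from +157.29° eastward to -156.28°, crossing the antimeridian.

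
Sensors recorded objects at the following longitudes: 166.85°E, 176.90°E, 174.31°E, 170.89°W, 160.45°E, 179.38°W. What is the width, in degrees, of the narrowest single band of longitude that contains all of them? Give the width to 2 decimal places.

28.66°

Sort the longitudes: -179.38°, -170.89°, +160.45°, +166.85°, +174.31°, +176.90°.
Eastward gaps between consecutive values (wrapping around): 8.49°, 331.34°, 6.40°, 7.46°, 2.59°, 3.72°.
Largest gap = 331.34° ⇒ minimal covering band is its complement: 360° − 331.34° = 28.66°.
Band runs from +160.45° eastward to -170.89°, crossing the antimeridian.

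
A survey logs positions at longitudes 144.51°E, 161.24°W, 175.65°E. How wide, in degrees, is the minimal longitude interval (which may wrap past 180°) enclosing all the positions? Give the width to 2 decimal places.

Sort the longitudes: -161.24°, +144.51°, +175.65°.
Eastward gaps between consecutive values (wrapping around): 305.75°, 31.14°, 23.11°.
Largest gap = 305.75° ⇒ minimal covering band is its complement: 360° − 305.75° = 54.25°.
Band runs from +144.51° eastward to -161.24°, crossing the antimeridian.

54.25°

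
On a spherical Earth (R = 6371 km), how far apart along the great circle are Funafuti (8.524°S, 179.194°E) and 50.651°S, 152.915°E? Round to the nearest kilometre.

5271 km

Δλ = 152.915 − 179.194 = -26.279°.
Δφ = -50.651 − -8.524 = -42.127°.
a = sin²(Δφ/2) + cos φ₁ · cos φ₂ · sin²(Δλ/2) = 0.161573.
c = 2·atan2(√a, √(1−a)) = 0.82732 rad → d = 6371·c ≈ 5270.82 km.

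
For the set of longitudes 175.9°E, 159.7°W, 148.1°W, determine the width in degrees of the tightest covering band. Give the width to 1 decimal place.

36.0°

Sort the longitudes: -159.7°, -148.1°, +175.9°.
Eastward gaps between consecutive values (wrapping around): 11.6°, 324.0°, 24.4°.
Largest gap = 324.0° ⇒ minimal covering band is its complement: 360° − 324.0° = 36.0°.
Band runs from +175.9° eastward to -148.1°, crossing the antimeridian.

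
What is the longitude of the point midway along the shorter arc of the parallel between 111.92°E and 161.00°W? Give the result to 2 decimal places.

Signed shortest Δλ from +111.92° to -161.00° is +87.08°.
Midpoint longitude = +111.92° + (+87.08°)/2 = +111.92° + 43.54° = +155.46°.
(The naïve average (+111.92 + -161.00)/2 = -24.54° is on the wrong side of the globe.)

155.46°E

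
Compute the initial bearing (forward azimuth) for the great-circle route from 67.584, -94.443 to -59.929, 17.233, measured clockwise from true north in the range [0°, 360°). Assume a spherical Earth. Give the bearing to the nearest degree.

109°

Δλ = 17.233 − -94.443 = 111.676°.
θ = atan2( sin Δλ · cos φ₂ , cos φ₁ · sin φ₂ − sin φ₁ · cos φ₂ · cos Δλ )
  = atan2(0.46564, -0.15891) = 108.844° → normalised to [0°, 360°): 108.844°.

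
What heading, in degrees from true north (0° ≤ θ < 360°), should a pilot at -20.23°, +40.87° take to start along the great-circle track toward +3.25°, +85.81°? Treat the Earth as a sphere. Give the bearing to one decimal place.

67.1°

Δλ = 85.81 − 40.87 = 44.94°.
θ = atan2( sin Δλ · cos φ₂ , cos φ₁ · sin φ₂ − sin φ₁ · cos φ₂ · cos Δλ )
  = atan2(0.70523, 0.29757) = 67.123° → normalised to [0°, 360°): 67.123°.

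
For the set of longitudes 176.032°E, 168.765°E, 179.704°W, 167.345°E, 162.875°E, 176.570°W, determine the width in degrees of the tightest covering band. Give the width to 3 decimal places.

Sort the longitudes: -179.704°, -176.570°, +162.875°, +167.345°, +168.765°, +176.032°.
Eastward gaps between consecutive values (wrapping around): 3.134°, 339.445°, 4.470°, 1.420°, 7.267°, 4.264°.
Largest gap = 339.445° ⇒ minimal covering band is its complement: 360° − 339.445° = 20.555°.
Band runs from +162.875° eastward to -176.570°, crossing the antimeridian.

20.555°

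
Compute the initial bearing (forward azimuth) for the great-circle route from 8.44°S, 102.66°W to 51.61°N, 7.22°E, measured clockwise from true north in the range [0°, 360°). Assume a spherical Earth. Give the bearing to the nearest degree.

Δλ = 7.22 − -102.66 = 109.88°.
θ = atan2( sin Δλ · cos φ₂ , cos φ₁ · sin φ₂ − sin φ₁ · cos φ₂ · cos Δλ )
  = atan2(0.58400, 0.74432) = 38.118° → normalised to [0°, 360°): 38.118°.

38°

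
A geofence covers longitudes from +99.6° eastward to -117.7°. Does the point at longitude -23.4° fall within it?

No

Band width going east from +99.6° to -117.7°: ((-117.7 − 99.6) mod 360) = 142.7°.
Offset of -23.4° east of the west edge: ((-23.4 − 99.6) mod 360) = 237.0°.
237.0° > 142.7° ⇒ outside.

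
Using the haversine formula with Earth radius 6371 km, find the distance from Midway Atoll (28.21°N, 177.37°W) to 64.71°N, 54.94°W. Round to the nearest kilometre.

Δλ = -54.94 − -177.37 = 122.43°.
Δφ = 64.71 − 28.21 = 36.50°.
a = sin²(Δφ/2) + cos φ₁ · cos φ₂ · sin²(Δλ/2) = 0.387242.
c = 2·atan2(√a, √(1−a)) = 1.34332 rad → d = 6371·c ≈ 8558.31 km.

8558 km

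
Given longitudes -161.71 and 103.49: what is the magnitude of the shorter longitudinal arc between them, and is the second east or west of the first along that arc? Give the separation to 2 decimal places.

94.80° west

Raw difference: 103.49 − -161.71 = 265.2°.
Normalise into (−180°, 180°]: 265.2° − 360° = -94.8°.
Negative ⇒ the second point lies to the west; separation 94.80°.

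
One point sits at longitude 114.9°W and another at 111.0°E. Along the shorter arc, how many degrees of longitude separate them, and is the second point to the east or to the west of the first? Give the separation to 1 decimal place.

134.1° west

Raw difference: 111.0 − -114.9 = 225.9°.
Normalise into (−180°, 180°]: 225.9° − 360° = -134.1°.
Negative ⇒ the second point lies to the west; separation 134.1°.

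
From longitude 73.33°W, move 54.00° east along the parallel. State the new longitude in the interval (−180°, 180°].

Start at -73.33°; shift +54.00° → -19.33°.
-19.33° already lies in (−180°, 180°].

19.33°W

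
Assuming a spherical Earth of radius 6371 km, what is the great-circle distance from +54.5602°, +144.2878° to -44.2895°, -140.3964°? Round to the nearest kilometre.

13079 km

Δλ = -140.3964 − 144.2878 = -284.6842°; wrapped into (−180°, 180°]: 75.3158°.
Δφ = -44.2895 − 54.5602 = -98.8497°.
a = sin²(Δφ/2) + cos φ₁ · cos φ₂ · sin²(Δλ/2) = 0.731847.
c = 2·atan2(√a, √(1−a)) = 2.05296 rad → d = 6371·c ≈ 13079.38 km.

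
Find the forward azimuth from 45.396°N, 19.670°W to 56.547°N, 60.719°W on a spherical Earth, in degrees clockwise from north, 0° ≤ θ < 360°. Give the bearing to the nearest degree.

Δλ = -60.719 − -19.670 = -41.049°.
θ = atan2( sin Δλ · cos φ₂ , cos φ₁ · sin φ₂ − sin φ₁ · cos φ₂ · cos Δλ )
  = atan2(-0.36201, 0.28989) = -51.313° → normalised to [0°, 360°): 308.687°.

309°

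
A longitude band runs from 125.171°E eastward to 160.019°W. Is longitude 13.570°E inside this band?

No

Band width going east from +125.171° to -160.019°: ((-160.019 − 125.171) mod 360) = 74.810°.
Offset of +13.570° east of the west edge: ((13.570 − 125.171) mod 360) = 248.399°.
248.399° > 74.810° ⇒ outside.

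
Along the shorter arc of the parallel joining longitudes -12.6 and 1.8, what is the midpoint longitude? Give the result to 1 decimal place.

-5.4°

Signed shortest Δλ from -12.6° to +1.8° is +14.4°.
Midpoint longitude = -12.6° + (+14.4°)/2 = -12.6° + 7.2° = -5.4°.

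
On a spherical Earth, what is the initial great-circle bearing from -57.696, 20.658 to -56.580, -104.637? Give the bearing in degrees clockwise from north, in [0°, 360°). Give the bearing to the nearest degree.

212°

Δλ = -104.637 − 20.658 = -125.295°.
θ = atan2( sin Δλ · cos φ₂ , cos φ₁ · sin φ₂ − sin φ₁ · cos φ₂ · cos Δλ )
  = atan2(-0.44953, -0.71502) = -147.843° → normalised to [0°, 360°): 212.157°.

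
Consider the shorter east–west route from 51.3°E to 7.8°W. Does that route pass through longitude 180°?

Signed shortest Δλ = ((-7.8 − 51.3 + 180) mod 360) − 180 = -59.1°.
Going west by 59.1° from +51.3° reaches -7.8° without touching 180°.

No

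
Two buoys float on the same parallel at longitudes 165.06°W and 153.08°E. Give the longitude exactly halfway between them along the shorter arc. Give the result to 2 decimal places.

Signed shortest Δλ from -165.06° to +153.08° is -41.86°.
Midpoint longitude = -165.06° + (-41.86°)/2 = -165.06° − 20.93° = -185.99°.
Normalise into (−180°, 180°]: +174.01°.
(The naïve average (-165.06 + +153.08)/2 = -5.99° is on the wrong side of the globe.)

174.01°E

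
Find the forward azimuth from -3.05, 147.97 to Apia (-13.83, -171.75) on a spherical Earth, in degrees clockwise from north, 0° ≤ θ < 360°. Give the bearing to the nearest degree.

Δλ = -171.75 − 147.97 = -319.72°; wrapped into (−180°, 180°]: 40.28°.
θ = atan2( sin Δλ · cos φ₂ , cos φ₁ · sin φ₂ − sin φ₁ · cos φ₂ · cos Δλ )
  = atan2(0.62778, -0.19929) = 107.612° → normalised to [0°, 360°): 107.612°.

108°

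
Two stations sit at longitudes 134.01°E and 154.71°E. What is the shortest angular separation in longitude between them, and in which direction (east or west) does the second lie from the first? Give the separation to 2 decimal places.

Raw difference: 154.71 − 134.01 = 20.7°.
Normalise into (−180°, 180°]: 20.7° stays 20.7°.
Positive ⇒ the second point lies to the east; separation 20.70°.

20.70° east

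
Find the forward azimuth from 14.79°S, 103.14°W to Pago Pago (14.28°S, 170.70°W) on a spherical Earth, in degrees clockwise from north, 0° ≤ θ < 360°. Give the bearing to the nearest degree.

Δλ = -170.70 − -103.14 = -67.56°.
θ = atan2( sin Δλ · cos φ₂ , cos φ₁ · sin φ₂ − sin φ₁ · cos φ₂ · cos Δλ )
  = atan2(-0.89572, -0.14406) = -99.136° → normalised to [0°, 360°): 260.864°.

261°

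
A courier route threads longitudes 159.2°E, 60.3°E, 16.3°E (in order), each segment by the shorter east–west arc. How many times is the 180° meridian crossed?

0

Leg 1: +159.2° → +60.3°, shortest Δλ = -98.9° (west) — does not cross 180°.
Leg 2: +60.3° → +16.3°, shortest Δλ = -44.0° (west) — does not cross 180°.
Total crossings: 0.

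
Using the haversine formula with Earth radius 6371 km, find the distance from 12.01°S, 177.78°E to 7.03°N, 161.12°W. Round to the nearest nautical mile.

Δλ = -161.12 − 177.78 = -338.90°; wrapped into (−180°, 180°]: 21.10°.
Δφ = 7.03 − -12.01 = 19.04°.
a = sin²(Δφ/2) + cos φ₁ · cos φ₂ · sin²(Δλ/2) = 0.059897.
c = 2·atan2(√a, √(1−a)) = 0.49450 rad → d = 6371·c ≈ 3150.47 km ≈ 1701.12 nmi.

1701 nmi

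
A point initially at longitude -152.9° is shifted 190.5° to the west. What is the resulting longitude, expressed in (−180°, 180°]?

+16.6°

Start at -152.9°; shift −190.5° → -343.4°.
-343.4° lies outside (−180°, 180°]; add 360° → +16.6°.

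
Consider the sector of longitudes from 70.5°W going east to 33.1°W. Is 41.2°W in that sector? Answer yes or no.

Yes

Band width going east from -70.5° to -33.1°: ((-33.1 − -70.5) mod 360) = 37.4°.
Offset of -41.2° east of the west edge: ((-41.2 − -70.5) mod 360) = 29.3°.
29.3° ≤ 37.4° ⇒ inside.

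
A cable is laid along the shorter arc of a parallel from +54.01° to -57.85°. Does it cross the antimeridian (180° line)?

No

Signed shortest Δλ = ((-57.85 − 54.01 + 180) mod 360) − 180 = -111.86°.
Going west by 111.86° from +54.01° reaches -57.85° without touching 180°.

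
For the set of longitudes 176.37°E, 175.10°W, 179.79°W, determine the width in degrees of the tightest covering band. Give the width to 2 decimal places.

Sort the longitudes: -179.79°, -175.10°, +176.37°.
Eastward gaps between consecutive values (wrapping around): 4.69°, 351.47°, 3.84°.
Largest gap = 351.47° ⇒ minimal covering band is its complement: 360° − 351.47° = 8.53°.
Band runs from +176.37° eastward to -175.10°, crossing the antimeridian.

8.53°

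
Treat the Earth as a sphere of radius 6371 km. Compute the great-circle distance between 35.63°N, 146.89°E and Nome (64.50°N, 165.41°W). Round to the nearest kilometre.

4495 km

Δλ = -165.41 − 146.89 = -312.30°; wrapped into (−180°, 180°]: 47.70°.
Δφ = 64.50 − 35.63 = 28.87°.
a = sin²(Δφ/2) + cos φ₁ · cos φ₂ · sin²(Δλ/2) = 0.119351.
c = 2·atan2(√a, √(1−a)) = 0.70548 rad → d = 6371·c ≈ 4494.63 km.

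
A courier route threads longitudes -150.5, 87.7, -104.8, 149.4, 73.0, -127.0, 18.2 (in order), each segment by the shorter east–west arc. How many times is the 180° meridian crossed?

4

Leg 1: -150.5° → +87.7°, shortest Δλ = -121.8° (west) — crosses 180°.
Leg 2: +87.7° → -104.8°, shortest Δλ = 167.5° (east) — crosses 180°.
Leg 3: -104.8° → +149.4°, shortest Δλ = -105.8° (west) — crosses 180°.
Leg 4: +149.4° → +73.0°, shortest Δλ = -76.4° (west) — does not cross 180°.
Leg 5: +73.0° → -127.0°, shortest Δλ = 160.0° (east) — crosses 180°.
Leg 6: -127.0° → +18.2°, shortest Δλ = 145.2° (east) — does not cross 180°.
Total crossings: 4.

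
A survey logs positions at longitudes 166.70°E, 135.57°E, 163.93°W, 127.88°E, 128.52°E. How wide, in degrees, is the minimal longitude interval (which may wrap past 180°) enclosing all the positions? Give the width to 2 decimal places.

Sort the longitudes: -163.93°, +127.88°, +128.52°, +135.57°, +166.70°.
Eastward gaps between consecutive values (wrapping around): 291.81°, 0.64°, 7.05°, 31.13°, 29.37°.
Largest gap = 291.81° ⇒ minimal covering band is its complement: 360° − 291.81° = 68.19°.
Band runs from +127.88° eastward to -163.93°, crossing the antimeridian.

68.19°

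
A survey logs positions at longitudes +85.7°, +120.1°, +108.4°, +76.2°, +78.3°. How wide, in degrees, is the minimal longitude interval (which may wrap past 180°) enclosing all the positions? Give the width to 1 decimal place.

43.9°

Sort the longitudes: +76.2°, +78.3°, +85.7°, +108.4°, +120.1°.
Eastward gaps between consecutive values (wrapping around): 2.1°, 7.4°, 22.7°, 11.7°, 316.1°.
Largest gap = 316.1° ⇒ minimal covering band is its complement: 360° − 316.1° = 43.9°.
Band runs from +76.2° eastward to +120.1°.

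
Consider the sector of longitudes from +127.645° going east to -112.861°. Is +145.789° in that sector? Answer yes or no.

Band width going east from +127.645° to -112.861°: ((-112.861 − 127.645) mod 360) = 119.494°.
Offset of +145.789° east of the west edge: ((145.789 − 127.645) mod 360) = 18.144°.
18.144° ≤ 119.494° ⇒ inside.

Yes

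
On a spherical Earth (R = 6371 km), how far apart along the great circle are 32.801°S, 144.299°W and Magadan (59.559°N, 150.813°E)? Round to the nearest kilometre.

11858 km

Δλ = 150.813 − -144.299 = 295.112°; wrapped into (−180°, 180°]: -64.888°.
Δφ = 59.559 − -32.801 = 92.360°.
a = sin²(Δφ/2) + cos φ₁ · cos φ₂ · sin²(Δλ/2) = 0.643156.
c = 2·atan2(√a, √(1−a)) = 1.86117 rad → d = 6371·c ≈ 11857.53 km.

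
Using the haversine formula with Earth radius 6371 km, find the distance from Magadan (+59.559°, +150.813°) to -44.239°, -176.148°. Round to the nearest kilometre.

Δλ = -176.148 − 150.813 = -326.961°; wrapped into (−180°, 180°]: 33.039°.
Δφ = -44.239 − 59.559 = -103.798°.
a = sin²(Δφ/2) + cos φ₁ · cos φ₂ · sin²(Δλ/2) = 0.648597.
c = 2·atan2(√a, √(1−a)) = 1.87255 rad → d = 6371·c ≈ 11930.01 km.

11930 km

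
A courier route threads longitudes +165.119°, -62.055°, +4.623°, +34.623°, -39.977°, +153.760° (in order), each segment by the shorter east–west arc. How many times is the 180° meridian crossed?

2

Leg 1: +165.119° → -62.055°, shortest Δλ = 132.826° (east) — crosses 180°.
Leg 2: -62.055° → +4.623°, shortest Δλ = 66.678° (east) — does not cross 180°.
Leg 3: +4.623° → +34.623°, shortest Δλ = 30.0° (east) — does not cross 180°.
Leg 4: +34.623° → -39.977°, shortest Δλ = -74.6° (west) — does not cross 180°.
Leg 5: -39.977° → +153.760°, shortest Δλ = -166.263° (west) — crosses 180°.
Total crossings: 2.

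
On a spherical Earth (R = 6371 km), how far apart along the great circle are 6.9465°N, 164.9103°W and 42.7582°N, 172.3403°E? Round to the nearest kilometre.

4564 km

Δλ = 172.3403 − -164.9103 = 337.2506°; wrapped into (−180°, 180°]: -22.7494°.
Δφ = 42.7582 − 6.9465 = 35.8117°.
a = sin²(Δφ/2) + cos φ₁ · cos φ₂ · sin²(Δλ/2) = 0.122878.
c = 2·atan2(√a, √(1−a)) = 0.71629 rad → d = 6371·c ≈ 4563.51 km.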